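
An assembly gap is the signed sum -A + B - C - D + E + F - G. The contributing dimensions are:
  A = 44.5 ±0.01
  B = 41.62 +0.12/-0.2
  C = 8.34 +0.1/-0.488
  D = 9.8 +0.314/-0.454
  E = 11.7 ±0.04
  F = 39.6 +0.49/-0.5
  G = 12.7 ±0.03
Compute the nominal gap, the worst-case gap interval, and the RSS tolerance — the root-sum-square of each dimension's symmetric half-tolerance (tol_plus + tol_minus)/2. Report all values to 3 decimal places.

nominal=17.580 wc=[16.386,19.212] rss=0.712

Stack each dimension's contribution:
  -A: nom -44.500 → Σnom=-44.500; wc +0.010/-0.010 → slack +0.010/-0.010; half-tol=0.010, Σhalf²=0.000100
  +B: nom +41.620 → Σnom=-2.880; wc +0.120/-0.200 → slack +0.130/-0.210; half-tol=0.160, Σhalf²=0.025700
  -C: nom -8.340 → Σnom=-11.220; wc +0.488/-0.100 → slack +0.618/-0.310; half-tol=0.294, Σhalf²=0.112136
  -D: nom -9.800 → Σnom=-21.020; wc +0.454/-0.314 → slack +1.072/-0.624; half-tol=0.384, Σhalf²=0.259592
  +E: nom +11.700 → Σnom=-9.320; wc +0.040/-0.040 → slack +1.112/-0.664; half-tol=0.040, Σhalf²=0.261192
  +F: nom +39.600 → Σnom=30.280; wc +0.490/-0.500 → slack +1.602/-1.164; half-tol=0.495, Σhalf²=0.506217
  -G: nom -12.700 → Σnom=17.580; wc +0.030/-0.030 → slack +1.632/-1.194; half-tol=0.030, Σhalf²=0.507117
Nominal = 17.580. Worst-case = [17.580 - 1.194, 17.580 + 1.632] = [16.386, 19.212]. RSS = √0.507117 = 0.712.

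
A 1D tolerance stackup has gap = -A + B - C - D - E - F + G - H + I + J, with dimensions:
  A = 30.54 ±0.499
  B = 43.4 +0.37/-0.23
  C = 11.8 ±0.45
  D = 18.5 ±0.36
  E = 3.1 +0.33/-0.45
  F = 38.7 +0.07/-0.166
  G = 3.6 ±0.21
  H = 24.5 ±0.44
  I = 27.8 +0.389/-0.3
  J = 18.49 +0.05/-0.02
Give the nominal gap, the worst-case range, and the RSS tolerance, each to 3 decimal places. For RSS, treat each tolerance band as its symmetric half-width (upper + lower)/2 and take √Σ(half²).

Stack each dimension's contribution:
  -A: nom -30.540 → Σnom=-30.540; wc +0.499/-0.499 → slack +0.499/-0.499; half-tol=0.499, Σhalf²=0.249001
  +B: nom +43.400 → Σnom=12.860; wc +0.370/-0.230 → slack +0.869/-0.729; half-tol=0.300, Σhalf²=0.339001
  -C: nom -11.800 → Σnom=1.060; wc +0.450/-0.450 → slack +1.319/-1.179; half-tol=0.450, Σhalf²=0.541501
  -D: nom -18.500 → Σnom=-17.440; wc +0.360/-0.360 → slack +1.679/-1.539; half-tol=0.360, Σhalf²=0.671101
  -E: nom -3.100 → Σnom=-20.540; wc +0.450/-0.330 → slack +2.129/-1.869; half-tol=0.390, Σhalf²=0.823201
  -F: nom -38.700 → Σnom=-59.240; wc +0.166/-0.070 → slack +2.295/-1.939; half-tol=0.118, Σhalf²=0.837125
  +G: nom +3.600 → Σnom=-55.640; wc +0.210/-0.210 → slack +2.505/-2.149; half-tol=0.210, Σhalf²=0.881225
  -H: nom -24.500 → Σnom=-80.140; wc +0.440/-0.440 → slack +2.945/-2.589; half-tol=0.440, Σhalf²=1.074825
  +I: nom +27.800 → Σnom=-52.340; wc +0.389/-0.300 → slack +3.334/-2.889; half-tol=0.345, Σhalf²=1.193505
  +J: nom +18.490 → Σnom=-33.850; wc +0.050/-0.020 → slack +3.384/-2.909; half-tol=0.035, Σhalf²=1.194730
Nominal = -33.850. Worst-case = [-33.850 - 2.909, -33.850 + 3.384] = [-36.759, -30.466]. RSS = √1.194730 = 1.093.

nominal=-33.850 wc=[-36.759,-30.466] rss=1.093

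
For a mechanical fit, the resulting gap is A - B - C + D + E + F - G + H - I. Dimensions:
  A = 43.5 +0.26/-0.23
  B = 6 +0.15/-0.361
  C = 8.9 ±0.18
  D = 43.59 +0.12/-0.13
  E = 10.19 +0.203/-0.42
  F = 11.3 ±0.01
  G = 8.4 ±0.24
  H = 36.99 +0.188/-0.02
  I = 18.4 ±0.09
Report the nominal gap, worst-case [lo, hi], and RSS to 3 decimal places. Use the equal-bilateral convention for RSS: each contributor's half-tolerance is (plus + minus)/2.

Stack each dimension's contribution:
  +A: nom +43.500 → Σnom=43.500; wc +0.260/-0.230 → slack +0.260/-0.230; half-tol=0.245, Σhalf²=0.060025
  -B: nom -6.000 → Σnom=37.500; wc +0.361/-0.150 → slack +0.621/-0.380; half-tol=0.256, Σhalf²=0.125305
  -C: nom -8.900 → Σnom=28.600; wc +0.180/-0.180 → slack +0.801/-0.560; half-tol=0.180, Σhalf²=0.157705
  +D: nom +43.590 → Σnom=72.190; wc +0.120/-0.130 → slack +0.921/-0.690; half-tol=0.125, Σhalf²=0.173330
  +E: nom +10.190 → Σnom=82.380; wc +0.203/-0.420 → slack +1.124/-1.110; half-tol=0.311, Σhalf²=0.270362
  +F: nom +11.300 → Σnom=93.680; wc +0.010/-0.010 → slack +1.134/-1.120; half-tol=0.010, Σhalf²=0.270462
  -G: nom -8.400 → Σnom=85.280; wc +0.240/-0.240 → slack +1.374/-1.360; half-tol=0.240, Σhalf²=0.328062
  +H: nom +36.990 → Σnom=122.270; wc +0.188/-0.020 → slack +1.562/-1.380; half-tol=0.104, Σhalf²=0.338878
  -I: nom -18.400 → Σnom=103.870; wc +0.090/-0.090 → slack +1.652/-1.470; half-tol=0.090, Σhalf²=0.346978
Nominal = 103.870. Worst-case = [103.870 - 1.470, 103.870 + 1.652] = [102.400, 105.522]. RSS = √0.346978 = 0.589.

nominal=103.870 wc=[102.400,105.522] rss=0.589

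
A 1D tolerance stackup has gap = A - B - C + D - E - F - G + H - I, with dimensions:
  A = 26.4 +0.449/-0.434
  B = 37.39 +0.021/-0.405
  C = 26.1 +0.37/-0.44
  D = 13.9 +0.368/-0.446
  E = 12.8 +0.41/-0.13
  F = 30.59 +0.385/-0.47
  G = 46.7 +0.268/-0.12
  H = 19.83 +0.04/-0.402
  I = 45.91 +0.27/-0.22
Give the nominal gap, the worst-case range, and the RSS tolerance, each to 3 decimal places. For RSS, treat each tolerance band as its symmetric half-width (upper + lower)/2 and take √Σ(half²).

Stack each dimension's contribution:
  +A: nom +26.400 → Σnom=26.400; wc +0.449/-0.434 → slack +0.449/-0.434; half-tol=0.442, Σhalf²=0.194922
  -B: nom -37.390 → Σnom=-10.990; wc +0.405/-0.021 → slack +0.854/-0.455; half-tol=0.213, Σhalf²=0.240291
  -C: nom -26.100 → Σnom=-37.090; wc +0.440/-0.370 → slack +1.294/-0.825; half-tol=0.405, Σhalf²=0.404316
  +D: nom +13.900 → Σnom=-23.190; wc +0.368/-0.446 → slack +1.662/-1.271; half-tol=0.407, Σhalf²=0.569965
  -E: nom -12.800 → Σnom=-35.990; wc +0.130/-0.410 → slack +1.792/-1.681; half-tol=0.270, Σhalf²=0.642865
  -F: nom -30.590 → Σnom=-66.580; wc +0.470/-0.385 → slack +2.262/-2.066; half-tol=0.427, Σhalf²=0.825622
  -G: nom -46.700 → Σnom=-113.280; wc +0.120/-0.268 → slack +2.382/-2.334; half-tol=0.194, Σhalf²=0.863258
  +H: nom +19.830 → Σnom=-93.450; wc +0.040/-0.402 → slack +2.422/-2.736; half-tol=0.221, Σhalf²=0.912099
  -I: nom -45.910 → Σnom=-139.360; wc +0.220/-0.270 → slack +2.642/-3.006; half-tol=0.245, Σhalf²=0.972124
Nominal = -139.360. Worst-case = [-139.360 - 3.006, -139.360 + 2.642] = [-142.366, -136.718]. RSS = √0.972124 = 0.986.

nominal=-139.360 wc=[-142.366,-136.718] rss=0.986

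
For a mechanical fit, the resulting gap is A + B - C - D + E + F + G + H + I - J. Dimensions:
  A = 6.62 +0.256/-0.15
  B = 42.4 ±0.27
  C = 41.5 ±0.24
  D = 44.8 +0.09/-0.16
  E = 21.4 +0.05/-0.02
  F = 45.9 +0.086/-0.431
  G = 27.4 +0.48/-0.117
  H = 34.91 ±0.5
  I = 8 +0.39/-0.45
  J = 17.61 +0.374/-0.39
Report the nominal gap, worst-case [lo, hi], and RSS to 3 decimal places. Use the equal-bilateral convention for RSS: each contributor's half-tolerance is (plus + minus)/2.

Stack each dimension's contribution:
  +A: nom +6.620 → Σnom=6.620; wc +0.256/-0.150 → slack +0.256/-0.150; half-tol=0.203, Σhalf²=0.041209
  +B: nom +42.400 → Σnom=49.020; wc +0.270/-0.270 → slack +0.526/-0.420; half-tol=0.270, Σhalf²=0.114109
  -C: nom -41.500 → Σnom=7.520; wc +0.240/-0.240 → slack +0.766/-0.660; half-tol=0.240, Σhalf²=0.171709
  -D: nom -44.800 → Σnom=-37.280; wc +0.160/-0.090 → slack +0.926/-0.750; half-tol=0.125, Σhalf²=0.187334
  +E: nom +21.400 → Σnom=-15.880; wc +0.050/-0.020 → slack +0.976/-0.770; half-tol=0.035, Σhalf²=0.188559
  +F: nom +45.900 → Σnom=30.020; wc +0.086/-0.431 → slack +1.062/-1.201; half-tol=0.259, Σhalf²=0.255381
  +G: nom +27.400 → Σnom=57.420; wc +0.480/-0.117 → slack +1.542/-1.318; half-tol=0.298, Σhalf²=0.344483
  +H: nom +34.910 → Σnom=92.330; wc +0.500/-0.500 → slack +2.042/-1.818; half-tol=0.500, Σhalf²=0.594483
  +I: nom +8.000 → Σnom=100.330; wc +0.390/-0.450 → slack +2.432/-2.268; half-tol=0.420, Σhalf²=0.770883
  -J: nom -17.610 → Σnom=82.720; wc +0.390/-0.374 → slack +2.822/-2.642; half-tol=0.382, Σhalf²=0.916807
Nominal = 82.720. Worst-case = [82.720 - 2.642, 82.720 + 2.822] = [80.078, 85.542]. RSS = √0.916807 = 0.958.

nominal=82.720 wc=[80.078,85.542] rss=0.958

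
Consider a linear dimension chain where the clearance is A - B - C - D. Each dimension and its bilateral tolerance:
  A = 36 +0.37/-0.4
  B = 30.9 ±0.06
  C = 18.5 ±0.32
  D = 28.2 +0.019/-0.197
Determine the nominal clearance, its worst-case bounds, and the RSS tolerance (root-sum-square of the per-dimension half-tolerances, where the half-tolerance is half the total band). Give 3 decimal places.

nominal=-41.600 wc=[-42.399,-40.653] rss=0.516

Stack each dimension's contribution:
  +A: nom +36.000 → Σnom=36.000; wc +0.370/-0.400 → slack +0.370/-0.400; half-tol=0.385, Σhalf²=0.148225
  -B: nom -30.900 → Σnom=5.100; wc +0.060/-0.060 → slack +0.430/-0.460; half-tol=0.060, Σhalf²=0.151825
  -C: nom -18.500 → Σnom=-13.400; wc +0.320/-0.320 → slack +0.750/-0.780; half-tol=0.320, Σhalf²=0.254225
  -D: nom -28.200 → Σnom=-41.600; wc +0.197/-0.019 → slack +0.947/-0.799; half-tol=0.108, Σhalf²=0.265889
Nominal = -41.600. Worst-case = [-41.600 - 0.799, -41.600 + 0.947] = [-42.399, -40.653]. RSS = √0.265889 = 0.516.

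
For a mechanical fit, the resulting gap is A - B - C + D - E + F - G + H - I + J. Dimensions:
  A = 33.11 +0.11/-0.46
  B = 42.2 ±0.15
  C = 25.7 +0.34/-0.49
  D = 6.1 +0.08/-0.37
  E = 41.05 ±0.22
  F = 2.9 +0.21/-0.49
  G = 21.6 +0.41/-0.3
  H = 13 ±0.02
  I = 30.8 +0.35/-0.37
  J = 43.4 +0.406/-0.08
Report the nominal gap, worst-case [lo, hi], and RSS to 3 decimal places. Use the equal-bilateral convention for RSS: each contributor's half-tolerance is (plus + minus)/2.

nominal=-62.840 wc=[-65.730,-60.484] rss=0.901

Stack each dimension's contribution:
  +A: nom +33.110 → Σnom=33.110; wc +0.110/-0.460 → slack +0.110/-0.460; half-tol=0.285, Σhalf²=0.081225
  -B: nom -42.200 → Σnom=-9.090; wc +0.150/-0.150 → slack +0.260/-0.610; half-tol=0.150, Σhalf²=0.103725
  -C: nom -25.700 → Σnom=-34.790; wc +0.490/-0.340 → slack +0.750/-0.950; half-tol=0.415, Σhalf²=0.275950
  +D: nom +6.100 → Σnom=-28.690; wc +0.080/-0.370 → slack +0.830/-1.320; half-tol=0.225, Σhalf²=0.326575
  -E: nom -41.050 → Σnom=-69.740; wc +0.220/-0.220 → slack +1.050/-1.540; half-tol=0.220, Σhalf²=0.374975
  +F: nom +2.900 → Σnom=-66.840; wc +0.210/-0.490 → slack +1.260/-2.030; half-tol=0.350, Σhalf²=0.497475
  -G: nom -21.600 → Σnom=-88.440; wc +0.300/-0.410 → slack +1.560/-2.440; half-tol=0.355, Σhalf²=0.623500
  +H: nom +13.000 → Σnom=-75.440; wc +0.020/-0.020 → slack +1.580/-2.460; half-tol=0.020, Σhalf²=0.623900
  -I: nom -30.800 → Σnom=-106.240; wc +0.370/-0.350 → slack +1.950/-2.810; half-tol=0.360, Σhalf²=0.753500
  +J: nom +43.400 → Σnom=-62.840; wc +0.406/-0.080 → slack +2.356/-2.890; half-tol=0.243, Σhalf²=0.812549
Nominal = -62.840. Worst-case = [-62.840 - 2.890, -62.840 + 2.356] = [-65.730, -60.484]. RSS = √0.812549 = 0.901.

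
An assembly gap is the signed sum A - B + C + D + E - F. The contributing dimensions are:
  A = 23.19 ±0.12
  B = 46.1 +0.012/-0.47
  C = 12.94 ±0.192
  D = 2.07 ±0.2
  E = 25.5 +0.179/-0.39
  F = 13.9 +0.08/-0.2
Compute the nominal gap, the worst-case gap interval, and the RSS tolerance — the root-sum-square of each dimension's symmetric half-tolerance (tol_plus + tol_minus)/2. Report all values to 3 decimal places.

Stack each dimension's contribution:
  +A: nom +23.190 → Σnom=23.190; wc +0.120/-0.120 → slack +0.120/-0.120; half-tol=0.120, Σhalf²=0.014400
  -B: nom -46.100 → Σnom=-22.910; wc +0.470/-0.012 → slack +0.590/-0.132; half-tol=0.241, Σhalf²=0.072481
  +C: nom +12.940 → Σnom=-9.970; wc +0.192/-0.192 → slack +0.782/-0.324; half-tol=0.192, Σhalf²=0.109345
  +D: nom +2.070 → Σnom=-7.900; wc +0.200/-0.200 → slack +0.982/-0.524; half-tol=0.200, Σhalf²=0.149345
  +E: nom +25.500 → Σnom=17.600; wc +0.179/-0.390 → slack +1.161/-0.914; half-tol=0.284, Σhalf²=0.230285
  -F: nom -13.900 → Σnom=3.700; wc +0.200/-0.080 → slack +1.361/-0.994; half-tol=0.140, Σhalf²=0.249885
Nominal = 3.700. Worst-case = [3.700 - 0.994, 3.700 + 1.361] = [2.706, 5.061]. RSS = √0.249885 = 0.500.

nominal=3.700 wc=[2.706,5.061] rss=0.500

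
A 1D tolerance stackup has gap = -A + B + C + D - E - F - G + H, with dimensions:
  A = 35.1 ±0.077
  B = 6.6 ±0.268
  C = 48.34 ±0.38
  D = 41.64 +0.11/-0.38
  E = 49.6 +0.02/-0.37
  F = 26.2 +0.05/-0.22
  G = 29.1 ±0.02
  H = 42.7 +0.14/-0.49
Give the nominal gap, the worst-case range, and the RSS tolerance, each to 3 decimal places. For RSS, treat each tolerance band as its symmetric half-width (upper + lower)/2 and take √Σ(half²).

nominal=-0.720 wc=[-2.405,0.865] rss=0.662

Stack each dimension's contribution:
  -A: nom -35.100 → Σnom=-35.100; wc +0.077/-0.077 → slack +0.077/-0.077; half-tol=0.077, Σhalf²=0.005929
  +B: nom +6.600 → Σnom=-28.500; wc +0.268/-0.268 → slack +0.345/-0.345; half-tol=0.268, Σhalf²=0.077753
  +C: nom +48.340 → Σnom=19.840; wc +0.380/-0.380 → slack +0.725/-0.725; half-tol=0.380, Σhalf²=0.222153
  +D: nom +41.640 → Σnom=61.480; wc +0.110/-0.380 → slack +0.835/-1.105; half-tol=0.245, Σhalf²=0.282178
  -E: nom -49.600 → Σnom=11.880; wc +0.370/-0.020 → slack +1.205/-1.125; half-tol=0.195, Σhalf²=0.320203
  -F: nom -26.200 → Σnom=-14.320; wc +0.220/-0.050 → slack +1.425/-1.175; half-tol=0.135, Σhalf²=0.338428
  -G: nom -29.100 → Σnom=-43.420; wc +0.020/-0.020 → slack +1.445/-1.195; half-tol=0.020, Σhalf²=0.338828
  +H: nom +42.700 → Σnom=-0.720; wc +0.140/-0.490 → slack +1.585/-1.685; half-tol=0.315, Σhalf²=0.438053
Nominal = -0.720. Worst-case = [-0.720 - 1.685, -0.720 + 1.585] = [-2.405, 0.865]. RSS = √0.438053 = 0.662.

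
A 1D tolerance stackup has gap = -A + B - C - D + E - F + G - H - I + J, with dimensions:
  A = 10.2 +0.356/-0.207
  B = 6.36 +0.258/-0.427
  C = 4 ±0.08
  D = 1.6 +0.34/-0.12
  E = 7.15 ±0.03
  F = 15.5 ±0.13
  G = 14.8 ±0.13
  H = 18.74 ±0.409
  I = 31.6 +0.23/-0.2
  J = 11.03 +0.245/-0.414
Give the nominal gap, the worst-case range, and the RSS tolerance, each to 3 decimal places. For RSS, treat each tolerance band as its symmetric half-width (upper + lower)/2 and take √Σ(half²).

nominal=-42.300 wc=[-44.846,-40.491] rss=0.783

Stack each dimension's contribution:
  -A: nom -10.200 → Σnom=-10.200; wc +0.207/-0.356 → slack +0.207/-0.356; half-tol=0.281, Σhalf²=0.079242
  +B: nom +6.360 → Σnom=-3.840; wc +0.258/-0.427 → slack +0.465/-0.783; half-tol=0.343, Σhalf²=0.196549
  -C: nom -4.000 → Σnom=-7.840; wc +0.080/-0.080 → slack +0.545/-0.863; half-tol=0.080, Σhalf²=0.202949
  -D: nom -1.600 → Σnom=-9.440; wc +0.120/-0.340 → slack +0.665/-1.203; half-tol=0.230, Σhalf²=0.255849
  +E: nom +7.150 → Σnom=-2.290; wc +0.030/-0.030 → slack +0.695/-1.233; half-tol=0.030, Σhalf²=0.256749
  -F: nom -15.500 → Σnom=-17.790; wc +0.130/-0.130 → slack +0.825/-1.363; half-tol=0.130, Σhalf²=0.273649
  +G: nom +14.800 → Σnom=-2.990; wc +0.130/-0.130 → slack +0.955/-1.493; half-tol=0.130, Σhalf²=0.290549
  -H: nom -18.740 → Σnom=-21.730; wc +0.409/-0.409 → slack +1.364/-1.902; half-tol=0.409, Σhalf²=0.457830
  -I: nom -31.600 → Σnom=-53.330; wc +0.200/-0.230 → slack +1.564/-2.132; half-tol=0.215, Σhalf²=0.504055
  +J: nom +11.030 → Σnom=-42.300; wc +0.245/-0.414 → slack +1.809/-2.546; half-tol=0.330, Σhalf²=0.612625
Nominal = -42.300. Worst-case = [-42.300 - 2.546, -42.300 + 1.809] = [-44.846, -40.491]. RSS = √0.612625 = 0.783.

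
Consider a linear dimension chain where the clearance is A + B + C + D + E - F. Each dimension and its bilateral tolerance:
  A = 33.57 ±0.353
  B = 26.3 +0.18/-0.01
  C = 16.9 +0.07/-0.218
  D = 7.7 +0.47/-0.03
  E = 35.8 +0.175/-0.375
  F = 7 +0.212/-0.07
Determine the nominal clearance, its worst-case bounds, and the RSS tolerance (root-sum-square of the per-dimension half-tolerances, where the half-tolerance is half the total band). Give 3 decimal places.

nominal=113.270 wc=[112.072,114.588] rss=0.559

Stack each dimension's contribution:
  +A: nom +33.570 → Σnom=33.570; wc +0.353/-0.353 → slack +0.353/-0.353; half-tol=0.353, Σhalf²=0.124609
  +B: nom +26.300 → Σnom=59.870; wc +0.180/-0.010 → slack +0.533/-0.363; half-tol=0.095, Σhalf²=0.133634
  +C: nom +16.900 → Σnom=76.770; wc +0.070/-0.218 → slack +0.603/-0.581; half-tol=0.144, Σhalf²=0.154370
  +D: nom +7.700 → Σnom=84.470; wc +0.470/-0.030 → slack +1.073/-0.611; half-tol=0.250, Σhalf²=0.216870
  +E: nom +35.800 → Σnom=120.270; wc +0.175/-0.375 → slack +1.248/-0.986; half-tol=0.275, Σhalf²=0.292495
  -F: nom -7.000 → Σnom=113.270; wc +0.070/-0.212 → slack +1.318/-1.198; half-tol=0.141, Σhalf²=0.312376
Nominal = 113.270. Worst-case = [113.270 - 1.198, 113.270 + 1.318] = [112.072, 114.588]. RSS = √0.312376 = 0.559.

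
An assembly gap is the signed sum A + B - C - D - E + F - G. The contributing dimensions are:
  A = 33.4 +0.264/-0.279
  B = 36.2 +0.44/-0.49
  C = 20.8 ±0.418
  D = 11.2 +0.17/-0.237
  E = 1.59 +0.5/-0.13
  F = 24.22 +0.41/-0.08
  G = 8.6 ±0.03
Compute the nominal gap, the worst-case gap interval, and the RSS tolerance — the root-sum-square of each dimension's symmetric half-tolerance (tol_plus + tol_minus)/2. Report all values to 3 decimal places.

Stack each dimension's contribution:
  +A: nom +33.400 → Σnom=33.400; wc +0.264/-0.279 → slack +0.264/-0.279; half-tol=0.272, Σhalf²=0.073712
  +B: nom +36.200 → Σnom=69.600; wc +0.440/-0.490 → slack +0.704/-0.769; half-tol=0.465, Σhalf²=0.289937
  -C: nom -20.800 → Σnom=48.800; wc +0.418/-0.418 → slack +1.122/-1.187; half-tol=0.418, Σhalf²=0.464661
  -D: nom -11.200 → Σnom=37.600; wc +0.237/-0.170 → slack +1.359/-1.357; half-tol=0.204, Σhalf²=0.506073
  -E: nom -1.590 → Σnom=36.010; wc +0.130/-0.500 → slack +1.489/-1.857; half-tol=0.315, Σhalf²=0.605298
  +F: nom +24.220 → Σnom=60.230; wc +0.410/-0.080 → slack +1.899/-1.937; half-tol=0.245, Σhalf²=0.665323
  -G: nom -8.600 → Σnom=51.630; wc +0.030/-0.030 → slack +1.929/-1.967; half-tol=0.030, Σhalf²=0.666223
Nominal = 51.630. Worst-case = [51.630 - 1.967, 51.630 + 1.929] = [49.663, 53.559]. RSS = √0.666223 = 0.816.

nominal=51.630 wc=[49.663,53.559] rss=0.816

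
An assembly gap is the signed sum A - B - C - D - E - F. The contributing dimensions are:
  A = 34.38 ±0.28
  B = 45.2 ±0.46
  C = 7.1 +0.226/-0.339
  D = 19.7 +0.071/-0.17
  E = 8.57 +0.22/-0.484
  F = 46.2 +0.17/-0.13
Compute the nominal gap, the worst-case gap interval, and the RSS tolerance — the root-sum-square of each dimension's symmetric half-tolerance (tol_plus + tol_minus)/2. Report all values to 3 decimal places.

nominal=-92.390 wc=[-93.817,-90.527] rss=0.729

Stack each dimension's contribution:
  +A: nom +34.380 → Σnom=34.380; wc +0.280/-0.280 → slack +0.280/-0.280; half-tol=0.280, Σhalf²=0.078400
  -B: nom -45.200 → Σnom=-10.820; wc +0.460/-0.460 → slack +0.740/-0.740; half-tol=0.460, Σhalf²=0.290000
  -C: nom -7.100 → Σnom=-17.920; wc +0.339/-0.226 → slack +1.079/-0.966; half-tol=0.283, Σhalf²=0.369806
  -D: nom -19.700 → Σnom=-37.620; wc +0.170/-0.071 → slack +1.249/-1.037; half-tol=0.120, Σhalf²=0.384327
  -E: nom -8.570 → Σnom=-46.190; wc +0.484/-0.220 → slack +1.733/-1.257; half-tol=0.352, Σhalf²=0.508231
  -F: nom -46.200 → Σnom=-92.390; wc +0.130/-0.170 → slack +1.863/-1.427; half-tol=0.150, Σhalf²=0.530730
Nominal = -92.390. Worst-case = [-92.390 - 1.427, -92.390 + 1.863] = [-93.817, -90.527]. RSS = √0.530730 = 0.729.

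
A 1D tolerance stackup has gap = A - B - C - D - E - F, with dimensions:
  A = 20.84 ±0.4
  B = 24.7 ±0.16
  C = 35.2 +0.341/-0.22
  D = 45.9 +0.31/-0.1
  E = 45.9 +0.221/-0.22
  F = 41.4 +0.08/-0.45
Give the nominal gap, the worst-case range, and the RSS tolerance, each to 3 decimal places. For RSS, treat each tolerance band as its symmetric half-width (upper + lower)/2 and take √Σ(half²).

nominal=-172.260 wc=[-173.772,-170.710] rss=0.652

Stack each dimension's contribution:
  +A: nom +20.840 → Σnom=20.840; wc +0.400/-0.400 → slack +0.400/-0.400; half-tol=0.400, Σhalf²=0.160000
  -B: nom -24.700 → Σnom=-3.860; wc +0.160/-0.160 → slack +0.560/-0.560; half-tol=0.160, Σhalf²=0.185600
  -C: nom -35.200 → Σnom=-39.060; wc +0.220/-0.341 → slack +0.780/-0.901; half-tol=0.281, Σhalf²=0.264280
  -D: nom -45.900 → Σnom=-84.960; wc +0.100/-0.310 → slack +0.880/-1.211; half-tol=0.205, Σhalf²=0.306305
  -E: nom -45.900 → Σnom=-130.860; wc +0.220/-0.221 → slack +1.100/-1.432; half-tol=0.221, Σhalf²=0.354926
  -F: nom -41.400 → Σnom=-172.260; wc +0.450/-0.080 → slack +1.550/-1.512; half-tol=0.265, Σhalf²=0.425151
Nominal = -172.260. Worst-case = [-172.260 - 1.512, -172.260 + 1.550] = [-173.772, -170.710]. RSS = √0.425151 = 0.652.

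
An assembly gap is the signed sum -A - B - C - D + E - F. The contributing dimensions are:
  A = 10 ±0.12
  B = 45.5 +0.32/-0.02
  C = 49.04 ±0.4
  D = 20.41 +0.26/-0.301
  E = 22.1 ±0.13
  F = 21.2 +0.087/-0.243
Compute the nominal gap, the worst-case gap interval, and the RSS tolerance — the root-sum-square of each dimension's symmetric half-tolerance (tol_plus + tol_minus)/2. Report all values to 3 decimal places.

Stack each dimension's contribution:
  -A: nom -10.000 → Σnom=-10.000; wc +0.120/-0.120 → slack +0.120/-0.120; half-tol=0.120, Σhalf²=0.014400
  -B: nom -45.500 → Σnom=-55.500; wc +0.020/-0.320 → slack +0.140/-0.440; half-tol=0.170, Σhalf²=0.043300
  -C: nom -49.040 → Σnom=-104.540; wc +0.400/-0.400 → slack +0.540/-0.840; half-tol=0.400, Σhalf²=0.203300
  -D: nom -20.410 → Σnom=-124.950; wc +0.301/-0.260 → slack +0.841/-1.100; half-tol=0.280, Σhalf²=0.281980
  +E: nom +22.100 → Σnom=-102.850; wc +0.130/-0.130 → slack +0.971/-1.230; half-tol=0.130, Σhalf²=0.298880
  -F: nom -21.200 → Σnom=-124.050; wc +0.243/-0.087 → slack +1.214/-1.317; half-tol=0.165, Σhalf²=0.326105
Nominal = -124.050. Worst-case = [-124.050 - 1.317, -124.050 + 1.214] = [-125.367, -122.836]. RSS = √0.326105 = 0.571.

nominal=-124.050 wc=[-125.367,-122.836] rss=0.571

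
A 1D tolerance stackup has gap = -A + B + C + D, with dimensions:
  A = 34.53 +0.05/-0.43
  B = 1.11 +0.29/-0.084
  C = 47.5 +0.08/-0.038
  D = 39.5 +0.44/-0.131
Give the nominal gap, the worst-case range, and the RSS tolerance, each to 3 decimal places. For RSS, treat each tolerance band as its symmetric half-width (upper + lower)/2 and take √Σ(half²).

nominal=53.580 wc=[53.277,54.820] rss=0.421

Stack each dimension's contribution:
  -A: nom -34.530 → Σnom=-34.530; wc +0.430/-0.050 → slack +0.430/-0.050; half-tol=0.240, Σhalf²=0.057600
  +B: nom +1.110 → Σnom=-33.420; wc +0.290/-0.084 → slack +0.720/-0.134; half-tol=0.187, Σhalf²=0.092569
  +C: nom +47.500 → Σnom=14.080; wc +0.080/-0.038 → slack +0.800/-0.172; half-tol=0.059, Σhalf²=0.096050
  +D: nom +39.500 → Σnom=53.580; wc +0.440/-0.131 → slack +1.240/-0.303; half-tol=0.285, Σhalf²=0.177560
Nominal = 53.580. Worst-case = [53.580 - 0.303, 53.580 + 1.240] = [53.277, 54.820]. RSS = √0.177560 = 0.421.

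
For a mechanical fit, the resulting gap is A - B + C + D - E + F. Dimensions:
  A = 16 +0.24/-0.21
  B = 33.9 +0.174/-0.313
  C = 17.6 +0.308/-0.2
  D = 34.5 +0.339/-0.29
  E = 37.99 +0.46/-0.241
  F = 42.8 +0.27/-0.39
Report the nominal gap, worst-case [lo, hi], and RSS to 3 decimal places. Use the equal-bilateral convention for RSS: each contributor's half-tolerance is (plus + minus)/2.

Stack each dimension's contribution:
  +A: nom +16.000 → Σnom=16.000; wc +0.240/-0.210 → slack +0.240/-0.210; half-tol=0.225, Σhalf²=0.050625
  -B: nom -33.900 → Σnom=-17.900; wc +0.313/-0.174 → slack +0.553/-0.384; half-tol=0.243, Σhalf²=0.109917
  +C: nom +17.600 → Σnom=-0.300; wc +0.308/-0.200 → slack +0.861/-0.584; half-tol=0.254, Σhalf²=0.174433
  +D: nom +34.500 → Σnom=34.200; wc +0.339/-0.290 → slack +1.200/-0.874; half-tol=0.315, Σhalf²=0.273343
  -E: nom -37.990 → Σnom=-3.790; wc +0.241/-0.460 → slack +1.441/-1.334; half-tol=0.351, Σhalf²=0.396194
  +F: nom +42.800 → Σnom=39.010; wc +0.270/-0.390 → slack +1.711/-1.724; half-tol=0.330, Σhalf²=0.505094
Nominal = 39.010. Worst-case = [39.010 - 1.724, 39.010 + 1.711] = [37.286, 40.721]. RSS = √0.505094 = 0.711.

nominal=39.010 wc=[37.286,40.721] rss=0.711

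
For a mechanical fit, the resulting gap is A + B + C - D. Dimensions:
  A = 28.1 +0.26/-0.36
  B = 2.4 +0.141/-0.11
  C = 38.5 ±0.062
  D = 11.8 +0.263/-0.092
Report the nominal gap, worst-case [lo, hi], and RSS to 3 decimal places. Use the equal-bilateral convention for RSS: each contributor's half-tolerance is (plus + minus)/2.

nominal=57.200 wc=[56.405,57.755] rss=0.384

Stack each dimension's contribution:
  +A: nom +28.100 → Σnom=28.100; wc +0.260/-0.360 → slack +0.260/-0.360; half-tol=0.310, Σhalf²=0.096100
  +B: nom +2.400 → Σnom=30.500; wc +0.141/-0.110 → slack +0.401/-0.470; half-tol=0.126, Σhalf²=0.111850
  +C: nom +38.500 → Σnom=69.000; wc +0.062/-0.062 → slack +0.463/-0.532; half-tol=0.062, Σhalf²=0.115694
  -D: nom -11.800 → Σnom=57.200; wc +0.092/-0.263 → slack +0.555/-0.795; half-tol=0.177, Σhalf²=0.147201
Nominal = 57.200. Worst-case = [57.200 - 0.795, 57.200 + 0.555] = [56.405, 57.755]. RSS = √0.147201 = 0.384.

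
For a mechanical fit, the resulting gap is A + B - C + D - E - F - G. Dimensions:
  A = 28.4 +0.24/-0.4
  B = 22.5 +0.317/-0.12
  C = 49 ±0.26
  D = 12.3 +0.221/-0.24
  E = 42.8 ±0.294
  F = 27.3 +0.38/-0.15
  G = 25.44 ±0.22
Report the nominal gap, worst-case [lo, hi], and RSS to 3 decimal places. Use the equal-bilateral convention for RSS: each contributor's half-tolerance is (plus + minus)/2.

Stack each dimension's contribution:
  +A: nom +28.400 → Σnom=28.400; wc +0.240/-0.400 → slack +0.240/-0.400; half-tol=0.320, Σhalf²=0.102400
  +B: nom +22.500 → Σnom=50.900; wc +0.317/-0.120 → slack +0.557/-0.520; half-tol=0.218, Σhalf²=0.150142
  -C: nom -49.000 → Σnom=1.900; wc +0.260/-0.260 → slack +0.817/-0.780; half-tol=0.260, Σhalf²=0.217742
  +D: nom +12.300 → Σnom=14.200; wc +0.221/-0.240 → slack +1.038/-1.020; half-tol=0.230, Σhalf²=0.270873
  -E: nom -42.800 → Σnom=-28.600; wc +0.294/-0.294 → slack +1.332/-1.314; half-tol=0.294, Σhalf²=0.357309
  -F: nom -27.300 → Σnom=-55.900; wc +0.150/-0.380 → slack +1.482/-1.694; half-tol=0.265, Σhalf²=0.427534
  -G: nom -25.440 → Σnom=-81.340; wc +0.220/-0.220 → slack +1.702/-1.914; half-tol=0.220, Σhalf²=0.475934
Nominal = -81.340. Worst-case = [-81.340 - 1.914, -81.340 + 1.702] = [-83.254, -79.638]. RSS = √0.475934 = 0.690.

nominal=-81.340 wc=[-83.254,-79.638] rss=0.690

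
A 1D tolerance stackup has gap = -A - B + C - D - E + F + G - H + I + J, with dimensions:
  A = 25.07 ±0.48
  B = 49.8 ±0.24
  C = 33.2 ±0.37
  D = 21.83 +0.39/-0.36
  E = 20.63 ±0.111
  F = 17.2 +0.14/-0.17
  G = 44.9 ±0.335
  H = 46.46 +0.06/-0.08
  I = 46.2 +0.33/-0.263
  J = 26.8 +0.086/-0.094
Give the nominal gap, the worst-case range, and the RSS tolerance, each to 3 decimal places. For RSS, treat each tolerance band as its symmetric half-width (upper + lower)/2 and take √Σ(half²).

Stack each dimension's contribution:
  -A: nom -25.070 → Σnom=-25.070; wc +0.480/-0.480 → slack +0.480/-0.480; half-tol=0.480, Σhalf²=0.230400
  -B: nom -49.800 → Σnom=-74.870; wc +0.240/-0.240 → slack +0.720/-0.720; half-tol=0.240, Σhalf²=0.288000
  +C: nom +33.200 → Σnom=-41.670; wc +0.370/-0.370 → slack +1.090/-1.090; half-tol=0.370, Σhalf²=0.424900
  -D: nom -21.830 → Σnom=-63.500; wc +0.360/-0.390 → slack +1.450/-1.480; half-tol=0.375, Σhalf²=0.565525
  -E: nom -20.630 → Σnom=-84.130; wc +0.111/-0.111 → slack +1.561/-1.591; half-tol=0.111, Σhalf²=0.577846
  +F: nom +17.200 → Σnom=-66.930; wc +0.140/-0.170 → slack +1.701/-1.761; half-tol=0.155, Σhalf²=0.601871
  +G: nom +44.900 → Σnom=-22.030; wc +0.335/-0.335 → slack +2.036/-2.096; half-tol=0.335, Σhalf²=0.714096
  -H: nom -46.460 → Σnom=-68.490; wc +0.080/-0.060 → slack +2.116/-2.156; half-tol=0.070, Σhalf²=0.718996
  +I: nom +46.200 → Σnom=-22.290; wc +0.330/-0.263 → slack +2.446/-2.419; half-tol=0.296, Σhalf²=0.806908
  +J: nom +26.800 → Σnom=4.510; wc +0.086/-0.094 → slack +2.532/-2.513; half-tol=0.090, Σhalf²=0.815008
Nominal = 4.510. Worst-case = [4.510 - 2.513, 4.510 + 2.532] = [1.997, 7.042]. RSS = √0.815008 = 0.903.

nominal=4.510 wc=[1.997,7.042] rss=0.903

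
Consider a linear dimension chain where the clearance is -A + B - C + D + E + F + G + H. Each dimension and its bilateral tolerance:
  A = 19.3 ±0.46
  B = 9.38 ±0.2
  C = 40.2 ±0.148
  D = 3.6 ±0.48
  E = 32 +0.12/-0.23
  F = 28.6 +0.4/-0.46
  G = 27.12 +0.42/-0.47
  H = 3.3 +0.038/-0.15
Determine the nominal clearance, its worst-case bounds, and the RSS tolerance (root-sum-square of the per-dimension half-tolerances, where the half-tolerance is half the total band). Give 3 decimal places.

nominal=44.500 wc=[41.902,46.766] rss=0.962

Stack each dimension's contribution:
  -A: nom -19.300 → Σnom=-19.300; wc +0.460/-0.460 → slack +0.460/-0.460; half-tol=0.460, Σhalf²=0.211600
  +B: nom +9.380 → Σnom=-9.920; wc +0.200/-0.200 → slack +0.660/-0.660; half-tol=0.200, Σhalf²=0.251600
  -C: nom -40.200 → Σnom=-50.120; wc +0.148/-0.148 → slack +0.808/-0.808; half-tol=0.148, Σhalf²=0.273504
  +D: nom +3.600 → Σnom=-46.520; wc +0.480/-0.480 → slack +1.288/-1.288; half-tol=0.480, Σhalf²=0.503904
  +E: nom +32.000 → Σnom=-14.520; wc +0.120/-0.230 → slack +1.408/-1.518; half-tol=0.175, Σhalf²=0.534529
  +F: nom +28.600 → Σnom=14.080; wc +0.400/-0.460 → slack +1.808/-1.978; half-tol=0.430, Σhalf²=0.719429
  +G: nom +27.120 → Σnom=41.200; wc +0.420/-0.470 → slack +2.228/-2.448; half-tol=0.445, Σhalf²=0.917454
  +H: nom +3.300 → Σnom=44.500; wc +0.038/-0.150 → slack +2.266/-2.598; half-tol=0.094, Σhalf²=0.926290
Nominal = 44.500. Worst-case = [44.500 - 2.598, 44.500 + 2.266] = [41.902, 46.766]. RSS = √0.926290 = 0.962.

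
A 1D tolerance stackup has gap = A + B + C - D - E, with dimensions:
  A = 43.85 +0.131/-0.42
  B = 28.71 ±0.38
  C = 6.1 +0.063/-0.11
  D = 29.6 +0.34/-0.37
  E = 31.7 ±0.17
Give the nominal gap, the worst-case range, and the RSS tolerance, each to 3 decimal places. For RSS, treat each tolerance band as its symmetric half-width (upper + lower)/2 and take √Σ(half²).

Stack each dimension's contribution:
  +A: nom +43.850 → Σnom=43.850; wc +0.131/-0.420 → slack +0.131/-0.420; half-tol=0.275, Σhalf²=0.075900
  +B: nom +28.710 → Σnom=72.560; wc +0.380/-0.380 → slack +0.511/-0.800; half-tol=0.380, Σhalf²=0.220300
  +C: nom +6.100 → Σnom=78.660; wc +0.063/-0.110 → slack +0.574/-0.910; half-tol=0.086, Σhalf²=0.227782
  -D: nom -29.600 → Σnom=49.060; wc +0.370/-0.340 → slack +0.944/-1.250; half-tol=0.355, Σhalf²=0.353807
  -E: nom -31.700 → Σnom=17.360; wc +0.170/-0.170 → slack +1.114/-1.420; half-tol=0.170, Σhalf²=0.382707
Nominal = 17.360. Worst-case = [17.360 - 1.420, 17.360 + 1.114] = [15.940, 18.474]. RSS = √0.382707 = 0.619.

nominal=17.360 wc=[15.940,18.474] rss=0.619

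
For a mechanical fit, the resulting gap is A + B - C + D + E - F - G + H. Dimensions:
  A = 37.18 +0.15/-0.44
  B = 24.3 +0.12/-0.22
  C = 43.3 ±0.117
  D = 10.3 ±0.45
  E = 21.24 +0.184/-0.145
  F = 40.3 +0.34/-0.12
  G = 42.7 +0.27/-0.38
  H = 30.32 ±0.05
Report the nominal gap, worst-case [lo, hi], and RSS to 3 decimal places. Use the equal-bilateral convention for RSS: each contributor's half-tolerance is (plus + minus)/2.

nominal=-2.960 wc=[-4.992,-1.389] rss=0.721

Stack each dimension's contribution:
  +A: nom +37.180 → Σnom=37.180; wc +0.150/-0.440 → slack +0.150/-0.440; half-tol=0.295, Σhalf²=0.087025
  +B: nom +24.300 → Σnom=61.480; wc +0.120/-0.220 → slack +0.270/-0.660; half-tol=0.170, Σhalf²=0.115925
  -C: nom -43.300 → Σnom=18.180; wc +0.117/-0.117 → slack +0.387/-0.777; half-tol=0.117, Σhalf²=0.129614
  +D: nom +10.300 → Σnom=28.480; wc +0.450/-0.450 → slack +0.837/-1.227; half-tol=0.450, Σhalf²=0.332114
  +E: nom +21.240 → Σnom=49.720; wc +0.184/-0.145 → slack +1.021/-1.372; half-tol=0.164, Σhalf²=0.359174
  -F: nom -40.300 → Σnom=9.420; wc +0.120/-0.340 → slack +1.141/-1.712; half-tol=0.230, Σhalf²=0.412074
  -G: nom -42.700 → Σnom=-33.280; wc +0.380/-0.270 → slack +1.521/-1.982; half-tol=0.325, Σhalf²=0.517699
  +H: nom +30.320 → Σnom=-2.960; wc +0.050/-0.050 → slack +1.571/-2.032; half-tol=0.050, Σhalf²=0.520199
Nominal = -2.960. Worst-case = [-2.960 - 2.032, -2.960 + 1.571] = [-4.992, -1.389]. RSS = √0.520199 = 0.721.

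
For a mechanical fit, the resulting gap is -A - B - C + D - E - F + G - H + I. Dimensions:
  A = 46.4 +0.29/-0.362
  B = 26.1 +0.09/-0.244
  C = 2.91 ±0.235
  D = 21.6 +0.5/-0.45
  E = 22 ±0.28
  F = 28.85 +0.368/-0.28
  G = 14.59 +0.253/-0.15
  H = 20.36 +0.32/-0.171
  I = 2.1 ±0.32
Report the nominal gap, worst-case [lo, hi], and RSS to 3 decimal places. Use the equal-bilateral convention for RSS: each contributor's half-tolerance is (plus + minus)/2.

nominal=-108.330 wc=[-110.833,-105.685] rss=0.895

Stack each dimension's contribution:
  -A: nom -46.400 → Σnom=-46.400; wc +0.362/-0.290 → slack +0.362/-0.290; half-tol=0.326, Σhalf²=0.106276
  -B: nom -26.100 → Σnom=-72.500; wc +0.244/-0.090 → slack +0.606/-0.380; half-tol=0.167, Σhalf²=0.134165
  -C: nom -2.910 → Σnom=-75.410; wc +0.235/-0.235 → slack +0.841/-0.615; half-tol=0.235, Σhalf²=0.189390
  +D: nom +21.600 → Σnom=-53.810; wc +0.500/-0.450 → slack +1.341/-1.065; half-tol=0.475, Σhalf²=0.415015
  -E: nom -22.000 → Σnom=-75.810; wc +0.280/-0.280 → slack +1.621/-1.345; half-tol=0.280, Σhalf²=0.493415
  -F: nom -28.850 → Σnom=-104.660; wc +0.280/-0.368 → slack +1.901/-1.713; half-tol=0.324, Σhalf²=0.598391
  +G: nom +14.590 → Σnom=-90.070; wc +0.253/-0.150 → slack +2.154/-1.863; half-tol=0.202, Σhalf²=0.638993
  -H: nom -20.360 → Σnom=-110.430; wc +0.171/-0.320 → slack +2.325/-2.183; half-tol=0.245, Σhalf²=0.699263
  +I: nom +2.100 → Σnom=-108.330; wc +0.320/-0.320 → slack +2.645/-2.503; half-tol=0.320, Σhalf²=0.801663
Nominal = -108.330. Worst-case = [-108.330 - 2.503, -108.330 + 2.645] = [-110.833, -105.685]. RSS = √0.801663 = 0.895.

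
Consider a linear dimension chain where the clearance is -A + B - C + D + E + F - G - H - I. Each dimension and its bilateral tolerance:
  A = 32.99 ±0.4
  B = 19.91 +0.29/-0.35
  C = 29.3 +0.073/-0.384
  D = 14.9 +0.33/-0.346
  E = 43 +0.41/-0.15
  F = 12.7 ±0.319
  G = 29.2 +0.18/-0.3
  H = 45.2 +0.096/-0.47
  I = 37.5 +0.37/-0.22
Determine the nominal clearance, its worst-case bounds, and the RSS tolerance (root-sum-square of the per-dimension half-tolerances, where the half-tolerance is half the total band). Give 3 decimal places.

nominal=-83.680 wc=[-85.964,-80.557] rss=0.913

Stack each dimension's contribution:
  -A: nom -32.990 → Σnom=-32.990; wc +0.400/-0.400 → slack +0.400/-0.400; half-tol=0.400, Σhalf²=0.160000
  +B: nom +19.910 → Σnom=-13.080; wc +0.290/-0.350 → slack +0.690/-0.750; half-tol=0.320, Σhalf²=0.262400
  -C: nom -29.300 → Σnom=-42.380; wc +0.384/-0.073 → slack +1.074/-0.823; half-tol=0.229, Σhalf²=0.314612
  +D: nom +14.900 → Σnom=-27.480; wc +0.330/-0.346 → slack +1.404/-1.169; half-tol=0.338, Σhalf²=0.428856
  +E: nom +43.000 → Σnom=15.520; wc +0.410/-0.150 → slack +1.814/-1.319; half-tol=0.280, Σhalf²=0.507256
  +F: nom +12.700 → Σnom=28.220; wc +0.319/-0.319 → slack +2.133/-1.638; half-tol=0.319, Σhalf²=0.609017
  -G: nom -29.200 → Σnom=-0.980; wc +0.300/-0.180 → slack +2.433/-1.818; half-tol=0.240, Σhalf²=0.666617
  -H: nom -45.200 → Σnom=-46.180; wc +0.470/-0.096 → slack +2.903/-1.914; half-tol=0.283, Σhalf²=0.746706
  -I: nom -37.500 → Σnom=-83.680; wc +0.220/-0.370 → slack +3.123/-2.284; half-tol=0.295, Σhalf²=0.833731
Nominal = -83.680. Worst-case = [-83.680 - 2.284, -83.680 + 3.123] = [-85.964, -80.557]. RSS = √0.833731 = 0.913.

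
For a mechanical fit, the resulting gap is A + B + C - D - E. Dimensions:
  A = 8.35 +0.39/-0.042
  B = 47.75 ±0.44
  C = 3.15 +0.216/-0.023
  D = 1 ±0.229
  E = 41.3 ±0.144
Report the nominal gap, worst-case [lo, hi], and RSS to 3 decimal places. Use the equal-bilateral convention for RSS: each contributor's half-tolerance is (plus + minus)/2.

Stack each dimension's contribution:
  +A: nom +8.350 → Σnom=8.350; wc +0.390/-0.042 → slack +0.390/-0.042; half-tol=0.216, Σhalf²=0.046656
  +B: nom +47.750 → Σnom=56.100; wc +0.440/-0.440 → slack +0.830/-0.482; half-tol=0.440, Σhalf²=0.240256
  +C: nom +3.150 → Σnom=59.250; wc +0.216/-0.023 → slack +1.046/-0.505; half-tol=0.119, Σhalf²=0.254536
  -D: nom -1.000 → Σnom=58.250; wc +0.229/-0.229 → slack +1.275/-0.734; half-tol=0.229, Σhalf²=0.306977
  -E: nom -41.300 → Σnom=16.950; wc +0.144/-0.144 → slack +1.419/-0.878; half-tol=0.144, Σhalf²=0.327713
Nominal = 16.950. Worst-case = [16.950 - 0.878, 16.950 + 1.419] = [16.072, 18.369]. RSS = √0.327713 = 0.572.

nominal=16.950 wc=[16.072,18.369] rss=0.572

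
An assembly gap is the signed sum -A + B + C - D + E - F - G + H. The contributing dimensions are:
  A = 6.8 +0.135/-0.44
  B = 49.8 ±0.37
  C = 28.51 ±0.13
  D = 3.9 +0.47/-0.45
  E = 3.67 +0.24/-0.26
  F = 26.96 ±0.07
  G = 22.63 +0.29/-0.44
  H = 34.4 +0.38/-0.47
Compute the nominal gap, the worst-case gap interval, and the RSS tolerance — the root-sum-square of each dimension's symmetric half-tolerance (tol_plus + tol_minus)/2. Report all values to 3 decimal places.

Stack each dimension's contribution:
  -A: nom -6.800 → Σnom=-6.800; wc +0.440/-0.135 → slack +0.440/-0.135; half-tol=0.287, Σhalf²=0.082656
  +B: nom +49.800 → Σnom=43.000; wc +0.370/-0.370 → slack +0.810/-0.505; half-tol=0.370, Σhalf²=0.219556
  +C: nom +28.510 → Σnom=71.510; wc +0.130/-0.130 → slack +0.940/-0.635; half-tol=0.130, Σhalf²=0.236456
  -D: nom -3.900 → Σnom=67.610; wc +0.450/-0.470 → slack +1.390/-1.105; half-tol=0.460, Σhalf²=0.448056
  +E: nom +3.670 → Σnom=71.280; wc +0.240/-0.260 → slack +1.630/-1.365; half-tol=0.250, Σhalf²=0.510556
  -F: nom -26.960 → Σnom=44.320; wc +0.070/-0.070 → slack +1.700/-1.435; half-tol=0.070, Σhalf²=0.515456
  -G: nom -22.630 → Σnom=21.690; wc +0.440/-0.290 → slack +2.140/-1.725; half-tol=0.365, Σhalf²=0.648681
  +H: nom +34.400 → Σnom=56.090; wc +0.380/-0.470 → slack +2.520/-2.195; half-tol=0.425, Σhalf²=0.829306
Nominal = 56.090. Worst-case = [56.090 - 2.195, 56.090 + 2.520] = [53.895, 58.610]. RSS = √0.829306 = 0.911.

nominal=56.090 wc=[53.895,58.610] rss=0.911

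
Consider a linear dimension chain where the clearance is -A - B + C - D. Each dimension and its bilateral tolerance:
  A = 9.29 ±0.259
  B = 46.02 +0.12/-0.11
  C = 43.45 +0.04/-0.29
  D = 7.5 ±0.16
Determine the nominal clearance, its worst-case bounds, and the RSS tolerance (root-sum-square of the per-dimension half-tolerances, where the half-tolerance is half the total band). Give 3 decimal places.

nominal=-19.360 wc=[-20.189,-18.791] rss=0.365

Stack each dimension's contribution:
  -A: nom -9.290 → Σnom=-9.290; wc +0.259/-0.259 → slack +0.259/-0.259; half-tol=0.259, Σhalf²=0.067081
  -B: nom -46.020 → Σnom=-55.310; wc +0.110/-0.120 → slack +0.369/-0.379; half-tol=0.115, Σhalf²=0.080306
  +C: nom +43.450 → Σnom=-11.860; wc +0.040/-0.290 → slack +0.409/-0.669; half-tol=0.165, Σhalf²=0.107531
  -D: nom -7.500 → Σnom=-19.360; wc +0.160/-0.160 → slack +0.569/-0.829; half-tol=0.160, Σhalf²=0.133131
Nominal = -19.360. Worst-case = [-19.360 - 0.829, -19.360 + 0.569] = [-20.189, -18.791]. RSS = √0.133131 = 0.365.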